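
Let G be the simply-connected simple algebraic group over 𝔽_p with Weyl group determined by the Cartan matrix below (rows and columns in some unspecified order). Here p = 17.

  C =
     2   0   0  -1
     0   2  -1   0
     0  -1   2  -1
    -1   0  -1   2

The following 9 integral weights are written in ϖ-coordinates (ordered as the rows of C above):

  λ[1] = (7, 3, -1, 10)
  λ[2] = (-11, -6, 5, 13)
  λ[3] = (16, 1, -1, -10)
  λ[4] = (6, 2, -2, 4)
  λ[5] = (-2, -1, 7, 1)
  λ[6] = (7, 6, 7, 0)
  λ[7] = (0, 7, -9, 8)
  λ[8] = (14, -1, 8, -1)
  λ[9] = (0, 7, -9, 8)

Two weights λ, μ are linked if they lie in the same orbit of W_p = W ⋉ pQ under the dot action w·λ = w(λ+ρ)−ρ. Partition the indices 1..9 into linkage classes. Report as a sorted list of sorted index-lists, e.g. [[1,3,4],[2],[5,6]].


C ↔ A_4 under row/col permutation; |W(A_4)| = 120.

λ_j+ρ reflected into Ā_17 (⟨·,θ^∨⟩≤17); 4-tuples as given:

  λ_1+ρ ↦ (2, 0, 2, 9)
  λ_2+ρ ↦ (7, 2, 1, 4)
  λ_3+ρ ↦ (8, 7, 2, 0)
  λ_4+ρ ↦ (7, 2, 1, 4)
  λ_5+ρ ↦ (1, 0, 8, 1)
  λ_6+ρ ↦ (1, 0, 8, 1)
  λ_7+ρ ↦ (1, 0, 8, 1)
  λ_8+ρ ↦ (8, 7, 2, 0)
  λ_9+ρ ↦ (1, 0, 8, 1)

Linkage partition of the 9 weights (4 classes, p=17):

[[1], [2, 4], [3, 8], [5, 6, 7, 9]]


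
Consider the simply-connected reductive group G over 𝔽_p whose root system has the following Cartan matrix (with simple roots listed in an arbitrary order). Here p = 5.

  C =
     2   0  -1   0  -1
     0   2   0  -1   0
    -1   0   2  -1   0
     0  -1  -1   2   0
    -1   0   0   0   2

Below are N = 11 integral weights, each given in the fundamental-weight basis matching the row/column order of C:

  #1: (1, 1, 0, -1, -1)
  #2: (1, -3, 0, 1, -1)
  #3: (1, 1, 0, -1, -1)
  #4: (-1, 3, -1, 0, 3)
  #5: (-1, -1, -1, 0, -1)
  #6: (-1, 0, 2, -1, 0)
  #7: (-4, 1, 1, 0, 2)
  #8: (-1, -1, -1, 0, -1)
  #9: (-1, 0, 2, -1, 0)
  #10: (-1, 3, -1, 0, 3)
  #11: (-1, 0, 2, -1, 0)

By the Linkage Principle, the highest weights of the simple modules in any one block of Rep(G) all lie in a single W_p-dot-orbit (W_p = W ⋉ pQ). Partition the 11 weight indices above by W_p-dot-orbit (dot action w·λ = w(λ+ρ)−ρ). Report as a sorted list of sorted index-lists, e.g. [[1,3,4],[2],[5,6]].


Type A_5, rank 5, |W|=720; reorder rows/cols to standard.

Each λ_j+ρ reduced to Ā_5; 5-tuples below use C's row order:

  λ_1 → (2, 2, 1, 0, 0)
  λ_2 → (2, 2, 1, 0, 0)
  λ_3 → (2, 2, 1, 0, 0)
  λ_4 → (0, 0, 0, 1, 0)
  λ_5 → (0, 0, 0, 1, 0)
  λ_6 → (0, 1, 3, 0, 1)
  λ_7 → (2, 2, 1, 0, 0)
  λ_8 → (0, 0, 0, 1, 0)
  λ_9 → (0, 1, 3, 0, 1)
  λ_10 → (0, 0, 0, 1, 0)
  λ_11 → (0, 1, 3, 0, 1)

3 distinct reps among the 11 weights ⇒ 3 W_5-linkage classes:

[[1, 2, 3, 7], [4, 5, 8, 10], [6, 9, 11]]


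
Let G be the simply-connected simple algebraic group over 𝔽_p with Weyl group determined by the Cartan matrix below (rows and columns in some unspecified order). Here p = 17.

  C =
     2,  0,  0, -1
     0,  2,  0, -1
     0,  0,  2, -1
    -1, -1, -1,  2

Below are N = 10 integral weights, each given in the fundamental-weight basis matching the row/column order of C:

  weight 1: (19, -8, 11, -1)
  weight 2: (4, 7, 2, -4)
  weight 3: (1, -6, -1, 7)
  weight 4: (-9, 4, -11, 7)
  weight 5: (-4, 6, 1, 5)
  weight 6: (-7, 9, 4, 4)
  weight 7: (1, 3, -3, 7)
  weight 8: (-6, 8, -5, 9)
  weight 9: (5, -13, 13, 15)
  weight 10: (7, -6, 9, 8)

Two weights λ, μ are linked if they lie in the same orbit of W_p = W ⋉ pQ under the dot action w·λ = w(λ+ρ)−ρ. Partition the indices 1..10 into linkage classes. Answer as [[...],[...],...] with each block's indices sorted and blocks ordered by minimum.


Root system D_4: the 4×4 matrix C matches after relabeling.

λ_j+ρ reflected into Ā_17 (⟨·,θ^∨⟩≤17); 4-tuples as given:

  [1] (2, 5, 0, 3) · [2] (2, 5, 0, 3) · [3] (2, 5, 0, 3) · [4] (2, 5, 0, 3) · [5] (3, 7, 2, 2) · [6] (3, 7, 2, 2) · [7] (2, 4, 2, 3) · [8] (3, 7, 2, 2) · [9] (7, 1, 1, 3) · [10] (2, 5, 0, 3)

4 distinct reps among the 10 weights ⇒ 4 W_17-linkage classes:

[[1, 2, 3, 4, 10], [5, 6, 8], [7], [9]]


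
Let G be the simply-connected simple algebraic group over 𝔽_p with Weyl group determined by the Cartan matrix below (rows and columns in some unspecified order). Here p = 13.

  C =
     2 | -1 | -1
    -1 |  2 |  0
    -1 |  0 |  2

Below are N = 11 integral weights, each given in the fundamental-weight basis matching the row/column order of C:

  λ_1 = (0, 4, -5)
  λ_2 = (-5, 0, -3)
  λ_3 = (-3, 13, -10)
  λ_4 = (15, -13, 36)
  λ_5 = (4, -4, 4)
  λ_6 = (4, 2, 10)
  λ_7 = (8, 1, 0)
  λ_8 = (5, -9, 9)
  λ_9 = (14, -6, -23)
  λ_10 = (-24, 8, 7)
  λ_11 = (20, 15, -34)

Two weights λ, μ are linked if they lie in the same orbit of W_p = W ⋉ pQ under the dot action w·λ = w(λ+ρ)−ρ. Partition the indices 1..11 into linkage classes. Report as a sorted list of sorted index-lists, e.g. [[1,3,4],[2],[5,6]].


Cartan matrix: type A_3 (|W|=24); un-permuting the 3 rows.

Folding the 11 weights λ_j+ρ into Ā_13 (reps in the given 3-coord order):

    λ_1+ρ ↦ (3, 2, 1)
    λ_2+ρ ↦ (3, 2, 1)
    λ_3+ρ ↦ (9, 2, 1)
    λ_4+ρ ↦ (9, 2, 1)
    λ_5+ρ ↦ (2, 3, 5)
    λ_6+ρ ↦ (2, 3, 5)
    λ_7+ρ ↦ (9, 2, 1)
    λ_8+ρ ↦ (2, 3, 5)
    λ_9+ρ ↦ (3, 2, 1)
    λ_10+ρ ↦ (3, 2, 1)
    λ_11+ρ ↦ (3, 2, 1)

3 distinct reps among the 11 weights ⇒ 3 W_13-linkage classes:

[[1, 2, 9, 10, 11], [3, 4, 7], [5, 6, 8]]


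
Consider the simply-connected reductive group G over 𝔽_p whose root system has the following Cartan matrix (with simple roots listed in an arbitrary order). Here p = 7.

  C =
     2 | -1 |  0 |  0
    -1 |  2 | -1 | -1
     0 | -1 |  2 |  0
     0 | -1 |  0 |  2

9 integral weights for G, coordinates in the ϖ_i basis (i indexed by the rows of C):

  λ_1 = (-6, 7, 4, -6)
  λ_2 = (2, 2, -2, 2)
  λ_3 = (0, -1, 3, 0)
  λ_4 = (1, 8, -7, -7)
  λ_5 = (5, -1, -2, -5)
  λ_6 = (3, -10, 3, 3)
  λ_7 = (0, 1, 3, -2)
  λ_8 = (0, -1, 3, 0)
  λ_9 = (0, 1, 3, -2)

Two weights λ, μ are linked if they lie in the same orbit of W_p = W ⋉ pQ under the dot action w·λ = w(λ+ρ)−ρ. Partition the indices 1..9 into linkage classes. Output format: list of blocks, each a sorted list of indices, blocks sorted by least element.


Dynkin diagram of C (from the 6 off-diagonal −1 entries): D_4.

Folding the 9 weights λ_j+ρ into Ā_7 (reps in the given 4-coord order):

  1: (1, 1, 1, 1);  2: (1, 1, 1, 1);  3: (1, 0, 4, 1);  4: (1, 1, 1, 1);  5: (1, 0, 4, 1);  6: (1, 1, 1, 1);  7: (1, 0, 4, 1);  8: (1, 0, 4, 1);  9: (1, 0, 4, 1)

Grouping the 9 weights by Ā_7-representative: 2 linkage classes.

[[1, 2, 4, 6], [3, 5, 7, 8, 9]]


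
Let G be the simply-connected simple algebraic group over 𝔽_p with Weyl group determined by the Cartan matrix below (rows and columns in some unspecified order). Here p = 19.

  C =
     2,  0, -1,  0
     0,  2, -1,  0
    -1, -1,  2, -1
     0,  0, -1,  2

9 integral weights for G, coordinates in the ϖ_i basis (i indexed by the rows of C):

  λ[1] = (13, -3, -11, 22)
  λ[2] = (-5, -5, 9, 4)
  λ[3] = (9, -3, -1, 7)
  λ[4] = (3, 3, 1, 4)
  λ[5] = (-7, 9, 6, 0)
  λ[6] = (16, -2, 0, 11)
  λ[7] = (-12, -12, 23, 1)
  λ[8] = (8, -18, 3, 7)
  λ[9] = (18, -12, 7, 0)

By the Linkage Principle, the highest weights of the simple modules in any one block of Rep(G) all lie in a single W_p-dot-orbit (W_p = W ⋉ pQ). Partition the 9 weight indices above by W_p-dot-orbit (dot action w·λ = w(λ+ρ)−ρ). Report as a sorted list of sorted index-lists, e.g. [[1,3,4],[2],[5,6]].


C ↔ D_4 under row/col permutation; |W(D_4)| = 192.

Ā_19 reps of the 9 weights (D_4, coords as presented):

    [1] (4, 4, 2, 5)
    [2] (4, 4, 2, 5)
    [3] (8, 0, 2, 6)
    [4] (4, 4, 2, 5)
    [5] (6, 10, 1, 1)
    [6] (6, 10, 1, 1)
    [7] (4, 4, 2, 5)
    [8] (4, 4, 2, 5)
    [9] (8, 0, 2, 6)

Grouping the 9 weights by Ā_19-representative: 3 linkage classes.

[[1, 2, 4, 7, 8], [3, 9], [5, 6]]


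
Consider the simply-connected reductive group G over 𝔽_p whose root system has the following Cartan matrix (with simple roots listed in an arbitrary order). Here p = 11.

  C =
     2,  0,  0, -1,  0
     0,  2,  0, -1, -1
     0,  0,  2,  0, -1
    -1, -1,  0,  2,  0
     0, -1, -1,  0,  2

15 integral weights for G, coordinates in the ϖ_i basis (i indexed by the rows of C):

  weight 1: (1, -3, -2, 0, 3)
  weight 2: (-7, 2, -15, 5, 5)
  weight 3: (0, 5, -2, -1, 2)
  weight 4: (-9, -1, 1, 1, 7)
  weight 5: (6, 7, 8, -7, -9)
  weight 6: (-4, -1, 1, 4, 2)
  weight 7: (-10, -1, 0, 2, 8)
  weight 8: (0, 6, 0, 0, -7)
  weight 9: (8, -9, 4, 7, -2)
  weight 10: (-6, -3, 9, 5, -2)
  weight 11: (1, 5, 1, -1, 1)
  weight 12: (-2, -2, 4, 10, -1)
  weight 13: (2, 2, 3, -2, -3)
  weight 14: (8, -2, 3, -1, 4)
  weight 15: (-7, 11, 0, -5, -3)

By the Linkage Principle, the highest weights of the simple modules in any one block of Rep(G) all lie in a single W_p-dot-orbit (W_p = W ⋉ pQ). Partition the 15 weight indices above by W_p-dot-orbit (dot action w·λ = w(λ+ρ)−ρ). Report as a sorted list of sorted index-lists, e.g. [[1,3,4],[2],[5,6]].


Cartan matrix: type A_5 (|W|=720); un-permuting the 5 rows.

Each λ_j+ρ reduced to Ā_11; 5-tuples below use C's row order:

  [1] (1, 1, 1, 1, 1) · [2] (3, 0, 2, 2, 3) · [3] (1, 6, 1, 0, 2) · [4] (1, 6, 1, 0, 2) · [5] (1, 6, 1, 0, 2) · [6] (3, 0, 2, 2, 3) · [7] (1, 6, 1, 0, 2) · [8] (1, 1, 5, 1, 1) · [9] (2, 0, 2, 1, 2) · [10] (1, 1, 5, 1, 1) · [11] (1, 6, 1, 0, 2) · [12] (3, 0, 0, 6, 1) · [13] (2, 0, 2, 1, 2) · [14] (2, 0, 2, 1, 2) · [15] (3, 0, 0, 6, 1)

6 distinct reps among the 15 weights ⇒ 6 W_11-linkage classes:

[[1], [2, 6], [3, 4, 5, 7, 11], [8, 10], [9, 13, 14], [12, 15]]


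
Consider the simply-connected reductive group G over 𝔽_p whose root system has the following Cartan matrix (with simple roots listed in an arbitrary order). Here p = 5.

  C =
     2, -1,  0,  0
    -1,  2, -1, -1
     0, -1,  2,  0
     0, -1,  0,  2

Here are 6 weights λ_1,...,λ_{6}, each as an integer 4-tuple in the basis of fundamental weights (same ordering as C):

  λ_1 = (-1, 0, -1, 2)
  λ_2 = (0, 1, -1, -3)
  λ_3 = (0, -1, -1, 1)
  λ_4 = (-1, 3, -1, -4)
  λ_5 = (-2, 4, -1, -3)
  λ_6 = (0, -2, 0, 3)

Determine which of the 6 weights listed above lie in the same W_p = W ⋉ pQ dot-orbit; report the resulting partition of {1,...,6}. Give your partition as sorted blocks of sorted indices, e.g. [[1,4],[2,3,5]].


C ↔ D_4 under row/col permutation; |W(D_4)| = 192.

Ā_5 reps of the 6 weights (D_4, coords as presented):

  [1] (0, 1, 0, 3)
  [2] (1, 0, 0, 2)
  [3] (1, 0, 0, 2)
  [4] (0, 1, 0, 3)
  [5] (1, 0, 0, 2)
  [6] (0, 1, 0, 3)

Partition of {1..6} into 2 W_5-dot-orbits:

[[1, 4, 6], [2, 3, 5]]


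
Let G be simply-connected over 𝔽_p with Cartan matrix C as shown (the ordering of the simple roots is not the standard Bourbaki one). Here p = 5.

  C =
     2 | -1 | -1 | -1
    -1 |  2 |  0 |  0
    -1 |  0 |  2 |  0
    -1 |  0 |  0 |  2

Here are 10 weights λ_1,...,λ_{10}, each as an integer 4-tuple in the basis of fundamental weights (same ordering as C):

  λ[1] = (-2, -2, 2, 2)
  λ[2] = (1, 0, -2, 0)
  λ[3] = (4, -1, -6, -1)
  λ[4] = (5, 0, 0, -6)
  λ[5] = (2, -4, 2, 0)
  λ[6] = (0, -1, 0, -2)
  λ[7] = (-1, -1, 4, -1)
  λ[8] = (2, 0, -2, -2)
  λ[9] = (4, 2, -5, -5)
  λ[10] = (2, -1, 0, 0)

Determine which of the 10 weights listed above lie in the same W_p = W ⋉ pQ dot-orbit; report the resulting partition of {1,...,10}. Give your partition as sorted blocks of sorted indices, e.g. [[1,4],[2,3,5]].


C ↔ D_4 under row/col permutation; |W(D_4)| = 192.

Alcove-folded reps (p=5, 10 weights, presented ϖ-order):

  λ_1 → (1, 1, 1, 1);  λ_2 → (1, 1, 1, 1);  λ_3 → (0, 0, 5, 0);  λ_4 → (1, 1, 1, 1);  λ_5 → (1, 1, 1, 1);  λ_6 → (0, 0, 1, 1);  λ_7 → (0, 0, 5, 0);  λ_8 → (1, 1, 1, 1);  λ_9 → (0, 0, 1, 1);  λ_10 → (0, 0, 1, 1)

The 10 indices split into 3 linkage classes (same alcove rep ⇔ same W_5-dot-orbit):

[[1, 2, 4, 5, 8], [3, 7], [6, 9, 10]]


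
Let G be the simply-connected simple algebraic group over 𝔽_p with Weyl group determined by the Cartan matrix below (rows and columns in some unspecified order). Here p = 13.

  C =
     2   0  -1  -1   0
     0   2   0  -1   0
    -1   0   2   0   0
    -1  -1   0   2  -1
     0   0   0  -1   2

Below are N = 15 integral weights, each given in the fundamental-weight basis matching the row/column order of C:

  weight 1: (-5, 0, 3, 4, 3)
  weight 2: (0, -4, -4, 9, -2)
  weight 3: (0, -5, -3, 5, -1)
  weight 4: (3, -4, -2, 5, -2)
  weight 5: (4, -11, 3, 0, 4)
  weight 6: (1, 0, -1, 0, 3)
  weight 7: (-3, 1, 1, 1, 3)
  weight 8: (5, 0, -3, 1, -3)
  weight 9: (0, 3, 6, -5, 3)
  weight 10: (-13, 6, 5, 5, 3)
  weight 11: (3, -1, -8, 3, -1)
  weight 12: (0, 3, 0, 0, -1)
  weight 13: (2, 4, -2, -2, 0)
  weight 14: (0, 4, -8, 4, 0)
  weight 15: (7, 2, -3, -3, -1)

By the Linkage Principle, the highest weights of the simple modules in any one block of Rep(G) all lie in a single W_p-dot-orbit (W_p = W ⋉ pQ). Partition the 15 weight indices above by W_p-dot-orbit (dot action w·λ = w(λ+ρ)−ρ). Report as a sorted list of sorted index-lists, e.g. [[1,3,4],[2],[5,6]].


Cartan matrix: type D_5 (|W|=1920); un-permuting the 5 rows.

Ā_13 reps of the 15 weights (D_5, coords as presented):

  λ_1+ρ ↦ (2, 1, 0, 1, 4)
  λ_2+ρ ↦ (1, 3, 1, 2, 1)
  λ_3+ρ ↦ (1, 4, 1, 1, 0)
  λ_4+ρ ↦ (1, 3, 1, 2, 1)
  λ_5+ρ ↦ (2, 1, 0, 1, 4)
  λ_6+ρ ↦ (2, 1, 0, 1, 4)
  λ_7+ρ ↦ (2, 2, 0, 0, 4)
  λ_8+ρ ↦ (4, 1, 2, 0, 2)
  λ_9+ρ ↦ (3, 0, 4, 1, 0)
  λ_10+ρ ↦ (4, 1, 2, 0, 2)
  λ_11+ρ ↦ (3, 0, 4, 1, 0)
  λ_12+ρ ↦ (1, 4, 1, 1, 0)
  λ_13+ρ ↦ (1, 4, 1, 1, 0)
  λ_14+ρ ↦ (1, 4, 1, 1, 0)
  λ_15+ρ ↦ (4, 1, 2, 0, 2)

These 15 weights hit 6 W_13-dot-orbits; sizes (3, 2, 4, 1, 3, 2):

[[1, 5, 6], [2, 4], [3, 12, 13, 14], [7], [8, 10, 15], [9, 11]]


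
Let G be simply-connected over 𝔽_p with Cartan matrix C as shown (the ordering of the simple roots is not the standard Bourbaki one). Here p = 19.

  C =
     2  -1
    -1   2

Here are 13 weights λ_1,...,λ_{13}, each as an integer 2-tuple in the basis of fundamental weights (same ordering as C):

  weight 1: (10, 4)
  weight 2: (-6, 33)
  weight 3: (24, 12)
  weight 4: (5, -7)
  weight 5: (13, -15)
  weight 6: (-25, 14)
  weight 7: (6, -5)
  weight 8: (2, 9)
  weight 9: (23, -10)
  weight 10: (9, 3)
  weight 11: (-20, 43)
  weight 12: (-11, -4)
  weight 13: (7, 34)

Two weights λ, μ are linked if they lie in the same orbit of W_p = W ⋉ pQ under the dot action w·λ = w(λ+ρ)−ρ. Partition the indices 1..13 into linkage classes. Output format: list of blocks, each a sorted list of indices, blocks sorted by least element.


Root system A_2: the 2×2 matrix C matches after relabeling.

W_19-reps of the 13 weights in Ā_19 (same 2-coord order as C):

  λ_1 → (11, 5) · λ_2 → (10, 4) · λ_3 → (0, 6) · λ_4 → (0, 6) · λ_5 → (0, 14) · λ_6 → (10, 4) · λ_7 → (3, 4) · λ_8 → (3, 10) · λ_9 → (10, 4) · λ_10 → (10, 4) · λ_11 → (0, 6) · λ_12 → (3, 10) · λ_13 → (11, 5)

Grouping the 13 weights by Ā_19-representative: 6 linkage classes.

[[1, 13], [2, 6, 9, 10], [3, 4, 11], [5], [7], [8, 12]]


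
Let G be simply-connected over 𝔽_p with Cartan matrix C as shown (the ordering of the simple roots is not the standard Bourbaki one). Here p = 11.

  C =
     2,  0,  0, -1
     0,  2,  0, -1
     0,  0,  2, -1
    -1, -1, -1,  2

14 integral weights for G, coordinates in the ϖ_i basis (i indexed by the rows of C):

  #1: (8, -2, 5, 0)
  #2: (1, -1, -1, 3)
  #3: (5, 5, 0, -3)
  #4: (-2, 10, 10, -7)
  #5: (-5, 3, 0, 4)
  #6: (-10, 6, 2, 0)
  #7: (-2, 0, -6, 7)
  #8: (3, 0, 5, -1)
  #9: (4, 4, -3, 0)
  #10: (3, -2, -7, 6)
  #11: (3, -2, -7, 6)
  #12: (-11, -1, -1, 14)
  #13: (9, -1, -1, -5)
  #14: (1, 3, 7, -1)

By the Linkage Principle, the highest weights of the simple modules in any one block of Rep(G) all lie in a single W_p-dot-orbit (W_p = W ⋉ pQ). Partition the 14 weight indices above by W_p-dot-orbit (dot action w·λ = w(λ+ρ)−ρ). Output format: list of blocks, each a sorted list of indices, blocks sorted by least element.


Cartan matrix: type D_4 (|W|=192); un-permuting the 4 rows.

W_11-reps of the 14 weights in Ā_11 (same 4-coord order as C):

    λ_1 → (4, 4, 1, 1)
    λ_2 → (2, 0, 0, 4)
    λ_3 → (4, 4, 1, 1)
    λ_4 → (2, 0, 0, 4)
    λ_5 → (4, 4, 1, 1)
    λ_6 → (1, 1, 5, 2)
    λ_7 → (1, 1, 5, 2)
    λ_8 → (4, 1, 6, 0)
    λ_9 → (4, 4, 1, 1)
    λ_10 → (4, 1, 6, 0)
    λ_11 → (4, 1, 6, 0)
    λ_12 → (2, 0, 0, 4)
    λ_13 → (2, 0, 0, 4)
    λ_14 → (1, 1, 5, 2)

Partition of {1..14} into 4 W_11-dot-orbits:

[[1, 3, 5, 9], [2, 4, 12, 13], [6, 7, 14], [8, 10, 11]]


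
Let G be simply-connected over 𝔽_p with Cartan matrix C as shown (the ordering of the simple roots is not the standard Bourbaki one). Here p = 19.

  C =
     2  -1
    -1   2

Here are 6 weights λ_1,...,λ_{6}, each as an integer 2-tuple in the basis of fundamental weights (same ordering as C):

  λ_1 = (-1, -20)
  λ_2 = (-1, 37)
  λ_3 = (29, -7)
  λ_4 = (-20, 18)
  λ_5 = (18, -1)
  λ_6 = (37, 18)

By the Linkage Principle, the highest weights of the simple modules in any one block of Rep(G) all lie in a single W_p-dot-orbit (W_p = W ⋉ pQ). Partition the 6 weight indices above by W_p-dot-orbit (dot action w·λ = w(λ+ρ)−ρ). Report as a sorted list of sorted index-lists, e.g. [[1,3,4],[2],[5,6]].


C ↔ A_2 under row/col permutation; |W(A_2)| = 6.

Each λ_j+ρ reduced to Ā_19; 2-tuples below use C's row order:

    λ_1+ρ ↦ (19, 0)
    λ_2+ρ ↦ (19, 0)
    λ_3+ρ ↦ (8, 5)
    λ_4+ρ ↦ (19, 0)
    λ_5+ρ ↦ (19, 0)
    λ_6+ρ ↦ (19, 0)

Linkage partition of the 6 weights (2 classes, p=19):

[[1, 2, 4, 5, 6], [3]]


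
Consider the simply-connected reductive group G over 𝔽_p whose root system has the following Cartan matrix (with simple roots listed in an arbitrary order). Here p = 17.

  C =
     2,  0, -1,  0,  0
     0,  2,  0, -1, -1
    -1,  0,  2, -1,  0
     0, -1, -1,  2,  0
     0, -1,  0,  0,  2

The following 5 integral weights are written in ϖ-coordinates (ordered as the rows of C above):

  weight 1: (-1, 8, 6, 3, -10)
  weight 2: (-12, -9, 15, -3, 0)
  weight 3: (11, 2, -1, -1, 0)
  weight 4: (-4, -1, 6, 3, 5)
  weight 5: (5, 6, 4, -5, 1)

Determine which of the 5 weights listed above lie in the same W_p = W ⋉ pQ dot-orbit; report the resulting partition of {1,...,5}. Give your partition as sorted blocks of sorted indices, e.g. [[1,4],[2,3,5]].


C ↔ A_5 under row/col permutation; |W(A_5)| = 720.

Alcove-folded reps (p=17, 5 weights, presented ϖ-order):

  1: (3, 0, 4, 4, 6) · 2: (6, 3, 1, 4, 2) · 3: (12, 3, 0, 0, 1) · 4: (3, 0, 4, 4, 6) · 5: (6, 3, 1, 4, 2)

3 distinct reps among the 5 weights ⇒ 3 W_17-linkage classes:

[[1, 4], [2, 5], [3]]


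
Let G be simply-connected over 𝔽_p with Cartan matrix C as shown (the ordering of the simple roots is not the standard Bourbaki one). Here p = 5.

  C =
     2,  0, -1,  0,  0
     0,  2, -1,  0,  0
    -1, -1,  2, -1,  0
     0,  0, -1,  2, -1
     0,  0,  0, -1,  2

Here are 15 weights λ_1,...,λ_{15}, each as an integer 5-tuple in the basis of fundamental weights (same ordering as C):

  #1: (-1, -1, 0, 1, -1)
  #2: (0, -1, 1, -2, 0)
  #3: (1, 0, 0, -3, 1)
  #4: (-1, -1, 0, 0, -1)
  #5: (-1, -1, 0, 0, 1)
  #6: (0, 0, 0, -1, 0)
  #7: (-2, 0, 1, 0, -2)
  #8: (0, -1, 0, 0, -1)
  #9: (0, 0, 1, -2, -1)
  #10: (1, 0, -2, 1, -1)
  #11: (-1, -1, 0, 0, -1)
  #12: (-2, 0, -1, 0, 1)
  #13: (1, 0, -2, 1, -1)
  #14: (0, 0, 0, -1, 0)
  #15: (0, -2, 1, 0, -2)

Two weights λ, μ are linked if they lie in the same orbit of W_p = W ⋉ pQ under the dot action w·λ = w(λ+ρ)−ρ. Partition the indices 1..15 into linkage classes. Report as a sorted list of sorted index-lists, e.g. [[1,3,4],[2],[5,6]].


D_5 Cartan matrix, 5 simple roots permuted; ρ=(1,1,1,1,1).

W_5-reps of the 15 weights in Ā_5 (same 5-coord order as C):

  [1] (0, 0, 1, 1, 0)
  [2] (1, 0, 1, 1, 0)
  [3] (1, 0, 1, 1, 0)
  [4] (0, 0, 1, 1, 0)
  [5] (0, 0, 1, 0, 2)
  [6] (1, 1, 1, 0, 1)
  [7] (1, 1, 1, 0, 1)
  [8] (1, 0, 1, 1, 0)
  [9] (1, 1, 1, 0, 1)
  [10] (1, 0, 1, 1, 0)
  [11] (0, 0, 1, 1, 0)
  [12] (0, 0, 1, 0, 2)
  [13] (1, 0, 1, 1, 0)
  [14] (1, 1, 1, 0, 1)
  [15] (1, 1, 1, 0, 1)

Grouping the 15 weights by Ā_5-representative: 4 linkage classes.

[[1, 4, 11], [2, 3, 8, 10, 13], [5, 12], [6, 7, 9, 14, 15]]


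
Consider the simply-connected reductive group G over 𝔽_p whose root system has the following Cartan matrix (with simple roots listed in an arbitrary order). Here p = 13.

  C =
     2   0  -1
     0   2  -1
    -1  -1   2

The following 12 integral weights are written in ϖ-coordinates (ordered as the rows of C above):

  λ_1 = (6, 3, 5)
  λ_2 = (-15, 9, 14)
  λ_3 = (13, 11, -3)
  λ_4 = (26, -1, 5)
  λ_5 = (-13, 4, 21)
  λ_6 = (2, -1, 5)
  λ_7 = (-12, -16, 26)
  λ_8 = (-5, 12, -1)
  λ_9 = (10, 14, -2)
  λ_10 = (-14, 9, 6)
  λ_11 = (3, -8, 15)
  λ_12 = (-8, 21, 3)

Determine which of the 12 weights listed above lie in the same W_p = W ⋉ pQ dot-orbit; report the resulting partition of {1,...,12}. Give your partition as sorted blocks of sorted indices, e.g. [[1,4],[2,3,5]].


A_3 Cartan matrix, 3 simple roots permuted; ρ=(1,1,1).

Folding the 12 weights λ_j+ρ into Ā_13 (reps in the given 3-coord order):

  λ_1+ρ ↦ (3, 0, 6)
  λ_2+ρ ↦ (1, 1, 1)
  λ_3+ρ ↦ (1, 1, 1)
  λ_4+ρ ↦ (0, 1, 6)
  λ_5+ρ ↦ (1, 8, 1)
  λ_6+ρ ↦ (3, 0, 6)
  λ_7+ρ ↦ (1, 1, 1)
  λ_8+ρ ↦ (0, 9, 4)
  λ_9+ρ ↦ (1, 1, 1)
  λ_10+ρ ↦ (3, 0, 6)
  λ_11+ρ ↦ (3, 0, 6)
  λ_12+ρ ↦ (3, 0, 6)

5 distinct reps among the 12 weights ⇒ 5 W_13-linkage classes:

[[1, 6, 10, 11, 12], [2, 3, 7, 9], [4], [5], [8]]


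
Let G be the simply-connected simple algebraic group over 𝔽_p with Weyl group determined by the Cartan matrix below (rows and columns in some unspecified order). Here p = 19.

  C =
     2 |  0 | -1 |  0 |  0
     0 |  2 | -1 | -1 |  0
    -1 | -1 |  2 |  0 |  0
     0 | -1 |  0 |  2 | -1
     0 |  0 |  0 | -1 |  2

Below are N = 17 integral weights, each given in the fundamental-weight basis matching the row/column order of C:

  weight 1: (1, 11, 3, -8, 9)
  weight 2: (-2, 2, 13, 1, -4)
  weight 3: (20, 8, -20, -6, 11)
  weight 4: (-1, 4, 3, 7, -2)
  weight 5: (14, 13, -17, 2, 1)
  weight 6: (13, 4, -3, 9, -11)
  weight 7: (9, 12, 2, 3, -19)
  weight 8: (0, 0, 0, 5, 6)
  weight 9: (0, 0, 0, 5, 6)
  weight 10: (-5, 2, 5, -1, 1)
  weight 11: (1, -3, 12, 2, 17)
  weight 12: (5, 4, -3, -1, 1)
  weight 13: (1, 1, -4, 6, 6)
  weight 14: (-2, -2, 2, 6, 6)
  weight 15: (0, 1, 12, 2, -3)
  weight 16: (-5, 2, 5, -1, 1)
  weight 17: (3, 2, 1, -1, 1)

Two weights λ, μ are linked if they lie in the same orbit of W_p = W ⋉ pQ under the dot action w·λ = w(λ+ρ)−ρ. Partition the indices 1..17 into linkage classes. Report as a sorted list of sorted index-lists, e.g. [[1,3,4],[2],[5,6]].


C ↔ A_5 under row/col permutation; |W(A_5)| = 720.

Alcove-folded reps (p=19, 17 weights, presented ϖ-order):

  1: (0, 5, 4, 7, 1)
  2: (1, 2, 13, 1, 2)
  3: (0, 5, 4, 7, 1)
  4: (0, 5, 4, 7, 1)
  5: (1, 2, 13, 1, 2)
  6: (4, 3, 2, 0, 2)
  7: (1, 1, 1, 6, 7)
  8: (1, 1, 1, 6, 7)
  9: (1, 1, 1, 6, 7)
  10: (4, 3, 2, 0, 2)
  11: (11, 0, 2, 1, 3)
  12: (4, 3, 2, 0, 2)
  13: (1, 1, 1, 6, 7)
  14: (1, 1, 1, 6, 7)
  15: (1, 2, 13, 1, 2)
  16: (4, 3, 2, 0, 2)
  17: (4, 3, 2, 0, 2)

These 17 weights hit 5 W_19-dot-orbits; sizes (3, 3, 5, 5, 1):

[[1, 3, 4], [2, 5, 15], [6, 10, 12, 16, 17], [7, 8, 9, 13, 14], [11]]


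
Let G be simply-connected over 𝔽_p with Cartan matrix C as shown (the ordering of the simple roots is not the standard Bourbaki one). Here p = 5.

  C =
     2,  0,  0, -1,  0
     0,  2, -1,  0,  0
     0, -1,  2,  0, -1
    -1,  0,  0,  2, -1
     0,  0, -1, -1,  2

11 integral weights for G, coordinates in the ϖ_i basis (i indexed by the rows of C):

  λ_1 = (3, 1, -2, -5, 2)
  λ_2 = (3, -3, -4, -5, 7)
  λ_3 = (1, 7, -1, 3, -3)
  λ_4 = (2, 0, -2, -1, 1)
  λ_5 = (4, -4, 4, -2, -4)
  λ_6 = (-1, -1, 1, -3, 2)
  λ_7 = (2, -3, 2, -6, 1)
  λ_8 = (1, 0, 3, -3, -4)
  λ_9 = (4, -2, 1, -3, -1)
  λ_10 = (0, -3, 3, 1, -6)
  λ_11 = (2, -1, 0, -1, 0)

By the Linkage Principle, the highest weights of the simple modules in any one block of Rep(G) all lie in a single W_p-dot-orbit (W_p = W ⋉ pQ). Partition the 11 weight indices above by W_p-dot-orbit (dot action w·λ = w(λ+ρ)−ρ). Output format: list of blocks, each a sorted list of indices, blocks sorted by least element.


Cartan matrix: type A_5 (|W|=720); un-permuting the 5 rows.

W_5-reps of the 11 weights in Ā_5 (same 5-coord order as C):

    [1] (0, 0, 1, 2, 1)
    [2] (3, 0, 1, 0, 1)
    [3] (2, 1, 1, 0, 1)
    [4] (3, 0, 1, 0, 1)
    [5] (0, 0, 1, 2, 1)
    [6] (2, 0, 2, 0, 1)
    [7] (2, 0, 2, 0, 1)
    [8] (3, 0, 1, 0, 1)
    [9] (3, 0, 1, 0, 1)
    [10] (2, 1, 1, 0, 1)
    [11] (3, 0, 1, 0, 1)

4 distinct reps among the 11 weights ⇒ 4 W_5-linkage classes:

[[1, 5], [2, 4, 8, 9, 11], [3, 10], [6, 7]]


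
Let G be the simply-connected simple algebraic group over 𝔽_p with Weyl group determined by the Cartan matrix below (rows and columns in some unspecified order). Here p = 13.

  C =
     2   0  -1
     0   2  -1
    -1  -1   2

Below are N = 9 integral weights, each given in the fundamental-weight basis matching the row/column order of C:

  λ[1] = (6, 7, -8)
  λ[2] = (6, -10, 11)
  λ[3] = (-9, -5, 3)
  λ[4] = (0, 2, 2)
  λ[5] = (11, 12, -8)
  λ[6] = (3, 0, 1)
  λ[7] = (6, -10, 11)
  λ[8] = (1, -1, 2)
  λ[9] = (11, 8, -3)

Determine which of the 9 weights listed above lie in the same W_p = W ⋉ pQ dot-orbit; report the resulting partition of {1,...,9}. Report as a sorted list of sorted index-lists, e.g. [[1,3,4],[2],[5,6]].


Cartan matrix: type A_3 (|W|=24); un-permuting the 3 rows.

Folding the 9 weights λ_j+ρ into Ā_13 (reps in the given 3-coord order):

  [1] (0, 1, 7) · [2] (1, 3, 3) · [3] (0, 4, 4) · [4] (1, 3, 3) · [5] (0, 1, 7) · [6] (4, 1, 2) · [7] (1, 3, 3) · [8] (2, 0, 3) · [9] (4, 1, 2)

Linkage partition of the 9 weights (5 classes, p=13):

[[1, 5], [2, 4, 7], [3], [6, 9], [8]]


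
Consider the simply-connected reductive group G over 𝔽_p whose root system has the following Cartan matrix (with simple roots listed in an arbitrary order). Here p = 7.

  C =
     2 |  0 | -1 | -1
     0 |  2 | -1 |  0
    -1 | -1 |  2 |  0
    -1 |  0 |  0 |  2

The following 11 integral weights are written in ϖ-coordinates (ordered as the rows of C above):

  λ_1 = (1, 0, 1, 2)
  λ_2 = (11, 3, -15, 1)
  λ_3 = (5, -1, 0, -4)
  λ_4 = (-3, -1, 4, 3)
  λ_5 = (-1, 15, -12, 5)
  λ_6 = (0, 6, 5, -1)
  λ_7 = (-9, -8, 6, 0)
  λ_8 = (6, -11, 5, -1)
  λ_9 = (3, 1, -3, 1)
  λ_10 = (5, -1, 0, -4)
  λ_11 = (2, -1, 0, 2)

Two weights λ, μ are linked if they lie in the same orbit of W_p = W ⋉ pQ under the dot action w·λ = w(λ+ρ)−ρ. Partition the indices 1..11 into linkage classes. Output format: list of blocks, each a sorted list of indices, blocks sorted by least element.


Cartan matrix: type A_4 (|W|=120); un-permuting the 4 rows.

Each λ_j+ρ reduced to Ā_7; 4-tuples below use C's row order:

  [1] (2, 0, 2, 2);  [2] (2, 0, 3, 2);  [3] (3, 0, 1, 3);  [4] (2, 0, 3, 2);  [5] (2, 0, 2, 2);  [6] (6, 0, 0, 1);  [7] (6, 0, 0, 1);  [8] (3, 0, 1, 3);  [9] (2, 0, 2, 2);  [10] (3, 0, 1, 3);  [11] (3, 0, 1, 3)

These 11 weights hit 4 W_7-dot-orbits; sizes (3, 2, 4, 2):

[[1, 5, 9], [2, 4], [3, 8, 10, 11], [6, 7]]


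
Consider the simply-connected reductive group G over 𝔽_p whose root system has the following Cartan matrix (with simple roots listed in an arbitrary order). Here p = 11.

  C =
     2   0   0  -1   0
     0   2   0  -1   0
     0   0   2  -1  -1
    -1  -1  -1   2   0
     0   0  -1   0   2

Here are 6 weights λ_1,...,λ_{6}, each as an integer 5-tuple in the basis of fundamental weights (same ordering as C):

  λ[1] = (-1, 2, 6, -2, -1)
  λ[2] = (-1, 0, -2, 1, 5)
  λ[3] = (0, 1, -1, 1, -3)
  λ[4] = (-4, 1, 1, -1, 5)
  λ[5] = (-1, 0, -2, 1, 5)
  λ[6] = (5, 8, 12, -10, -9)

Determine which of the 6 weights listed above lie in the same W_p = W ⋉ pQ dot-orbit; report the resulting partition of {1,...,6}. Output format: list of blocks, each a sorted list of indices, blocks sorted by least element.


Dynkin diagram of C (from the 8 off-diagonal −1 entries): D_5.

Folding the 6 weights λ_j+ρ into Ā_11 (reps in the given 5-coord order):

  [1] (1, 2, 2, 0, 0)
  [2] (0, 1, 1, 1, 5)
  [3] (1, 2, 2, 0, 0)
  [4] (0, 1, 1, 1, 5)
  [5] (0, 1, 1, 1, 5)
  [6] (1, 2, 2, 0, 0)

The 6 indices split into 2 linkage classes (same alcove rep ⇔ same W_11-dot-orbit):

[[1, 3, 6], [2, 4, 5]]


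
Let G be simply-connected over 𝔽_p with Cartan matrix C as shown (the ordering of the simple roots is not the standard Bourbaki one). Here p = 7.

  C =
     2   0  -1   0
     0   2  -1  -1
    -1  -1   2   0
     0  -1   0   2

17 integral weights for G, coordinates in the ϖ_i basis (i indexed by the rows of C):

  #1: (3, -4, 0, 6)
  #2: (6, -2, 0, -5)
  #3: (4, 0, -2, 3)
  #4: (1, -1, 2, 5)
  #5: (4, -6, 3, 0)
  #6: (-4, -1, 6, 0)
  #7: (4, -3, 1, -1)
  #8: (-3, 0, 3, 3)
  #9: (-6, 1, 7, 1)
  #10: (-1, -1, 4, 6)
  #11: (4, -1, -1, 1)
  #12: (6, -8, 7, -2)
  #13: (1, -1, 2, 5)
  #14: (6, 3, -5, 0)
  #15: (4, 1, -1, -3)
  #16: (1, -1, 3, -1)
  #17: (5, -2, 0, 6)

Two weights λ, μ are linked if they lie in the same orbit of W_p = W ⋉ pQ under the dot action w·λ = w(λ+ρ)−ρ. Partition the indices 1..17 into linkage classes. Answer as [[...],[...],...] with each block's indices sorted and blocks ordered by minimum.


Cartan matrix: type A_4 (|W|=120); un-permuting the 4 rows.

Folding the 17 weights λ_j+ρ into Ā_7 (reps in the given 4-coord order):

    [1] (0, 1, 2, 2)
    [2] (2, 0, 4, 0)
    [3] (2, 0, 1, 2)
    [4] (2, 0, 1, 2)
    [5] (2, 0, 1, 2)
    [6] (2, 0, 4, 0)
    [7] (5, 0, 0, 2)
    [8] (0, 1, 2, 2)
    [9] (0, 1, 2, 2)
    [10] (5, 0, 0, 2)
    [11] (5, 0, 0, 2)
    [12] (0, 1, 0, 0)
    [13] (2, 0, 1, 2)
    [14] (2, 0, 4, 0)
    [15] (5, 0, 0, 2)
    [16] (2, 0, 4, 0)
    [17] (0, 1, 0, 0)

The 17 indices split into 5 linkage classes (same alcove rep ⇔ same W_7-dot-orbit):

[[1, 8, 9], [2, 6, 14, 16], [3, 4, 5, 13], [7, 10, 11, 15], [12, 17]]


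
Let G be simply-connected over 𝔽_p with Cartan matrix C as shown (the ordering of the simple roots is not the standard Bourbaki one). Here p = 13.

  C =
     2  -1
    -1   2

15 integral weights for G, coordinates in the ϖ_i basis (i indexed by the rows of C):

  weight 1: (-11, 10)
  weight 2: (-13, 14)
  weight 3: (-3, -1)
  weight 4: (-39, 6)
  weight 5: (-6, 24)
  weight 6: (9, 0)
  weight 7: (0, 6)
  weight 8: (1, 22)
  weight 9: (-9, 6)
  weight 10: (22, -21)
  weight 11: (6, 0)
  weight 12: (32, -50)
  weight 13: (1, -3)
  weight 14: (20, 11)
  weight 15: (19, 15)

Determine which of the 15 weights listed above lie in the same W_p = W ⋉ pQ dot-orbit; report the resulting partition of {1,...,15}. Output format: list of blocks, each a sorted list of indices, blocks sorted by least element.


Dynkin diagram of C (from the 2 off-diagonal −1 entries): A_2.

W_13-reps of the 15 weights in Ā_13 (same 2-coord order as C):

    [1] (10, 1)
    [2] (10, 1)
    [3] (0, 2)
    [4] (1, 7)
    [5] (7, 1)
    [6] (10, 1)
    [7] (1, 7)
    [8] (10, 1)
    [9] (7, 1)
    [10] (7, 3)
    [11] (7, 1)
    [12] (7, 3)
    [13] (0, 2)
    [14] (7, 1)
    [15] (7, 3)

The 15 indices split into 5 linkage classes (same alcove rep ⇔ same W_13-dot-orbit):

[[1, 2, 6, 8], [3, 13], [4, 7], [5, 9, 11, 14], [10, 12, 15]]


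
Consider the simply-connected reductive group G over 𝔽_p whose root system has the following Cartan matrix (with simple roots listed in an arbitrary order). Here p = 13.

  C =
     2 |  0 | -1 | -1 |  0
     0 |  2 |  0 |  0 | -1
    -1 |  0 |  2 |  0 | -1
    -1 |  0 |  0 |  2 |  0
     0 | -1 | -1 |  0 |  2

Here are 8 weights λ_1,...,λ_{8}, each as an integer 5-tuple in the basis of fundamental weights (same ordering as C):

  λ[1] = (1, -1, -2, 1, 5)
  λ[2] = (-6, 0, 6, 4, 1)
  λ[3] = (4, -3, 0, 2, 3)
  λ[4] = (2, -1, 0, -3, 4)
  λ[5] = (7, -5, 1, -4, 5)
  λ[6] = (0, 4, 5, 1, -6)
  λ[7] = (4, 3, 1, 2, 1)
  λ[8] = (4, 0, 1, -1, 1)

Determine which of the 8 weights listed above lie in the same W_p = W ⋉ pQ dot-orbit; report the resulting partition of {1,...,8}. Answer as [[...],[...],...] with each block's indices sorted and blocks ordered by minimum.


Type A_5, rank 5, |W|=720; reorder rows/cols to standard.

Each λ_j+ρ reduced to Ā_13; 5-tuples below use C's row order:

  λ_1 → (1, 0, 1, 2, 5)
  λ_2 → (5, 1, 2, 0, 2)
  λ_3 → (5, 2, 1, 3, 2)
  λ_4 → (1, 0, 1, 2, 5)
  λ_5 → (5, 1, 2, 0, 2)
  λ_6 → (1, 0, 1, 2, 5)
  λ_7 → (5, 1, 2, 0, 2)
  λ_8 → (5, 1, 2, 0, 2)

Grouping the 8 weights by Ā_13-representative: 3 linkage classes.

[[1, 4, 6], [2, 5, 7, 8], [3]]


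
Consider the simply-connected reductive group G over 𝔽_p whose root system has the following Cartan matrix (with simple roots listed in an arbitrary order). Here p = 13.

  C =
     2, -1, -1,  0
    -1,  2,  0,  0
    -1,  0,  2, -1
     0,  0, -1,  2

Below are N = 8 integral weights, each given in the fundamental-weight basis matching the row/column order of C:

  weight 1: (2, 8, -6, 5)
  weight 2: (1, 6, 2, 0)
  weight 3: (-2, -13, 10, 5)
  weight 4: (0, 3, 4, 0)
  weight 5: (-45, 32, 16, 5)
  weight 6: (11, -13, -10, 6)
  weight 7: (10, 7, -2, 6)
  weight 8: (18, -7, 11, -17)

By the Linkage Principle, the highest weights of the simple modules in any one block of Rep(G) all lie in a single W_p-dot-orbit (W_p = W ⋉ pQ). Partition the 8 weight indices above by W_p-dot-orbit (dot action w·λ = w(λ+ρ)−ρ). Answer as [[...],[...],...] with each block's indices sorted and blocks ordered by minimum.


Root system A_4: the 4×4 matrix C matches after relabeling.

W_13-reps of the 8 weights in Ā_13 (same 4-coord order as C):

    λ_1 → (2, 7, 3, 1)
    λ_2 → (2, 7, 3, 1)
    λ_3 → (7, 3, 2, 0)
    λ_4 → (1, 4, 5, 1)
    λ_5 → (1, 4, 5, 1)
    λ_6 → (7, 3, 2, 0)
    λ_7 → (1, 4, 5, 1)
    λ_8 → (2, 7, 3, 1)

Linkage partition of the 8 weights (3 classes, p=13):

[[1, 2, 8], [3, 6], [4, 5, 7]]


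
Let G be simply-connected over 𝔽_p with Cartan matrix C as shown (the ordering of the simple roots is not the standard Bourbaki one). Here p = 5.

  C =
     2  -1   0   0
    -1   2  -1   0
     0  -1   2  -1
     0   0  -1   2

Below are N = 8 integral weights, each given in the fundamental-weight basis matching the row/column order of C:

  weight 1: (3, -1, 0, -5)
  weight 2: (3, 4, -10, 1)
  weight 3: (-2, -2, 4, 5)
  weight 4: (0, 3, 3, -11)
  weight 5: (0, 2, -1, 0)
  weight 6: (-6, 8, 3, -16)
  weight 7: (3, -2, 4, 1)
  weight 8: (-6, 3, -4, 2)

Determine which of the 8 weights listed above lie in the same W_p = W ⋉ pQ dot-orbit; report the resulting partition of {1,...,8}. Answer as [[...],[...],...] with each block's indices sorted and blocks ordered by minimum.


Cartan matrix: type A_4 (|W|=120); un-permuting the 4 rows.

Folding the 8 weights λ_j+ρ into Ā_5 (reps in the given 4-coord order):

  [1] (1, 3, 0, 1) · [2] (2, 2, 0, 1) · [3] (1, 3, 0, 1) · [4] (1, 3, 0, 1) · [5] (1, 3, 0, 1) · [6] (1, 1, 0, 3) · [7] (1, 1, 0, 3) · [8] (1, 3, 0, 1)

The 8 indices split into 3 linkage classes (same alcove rep ⇔ same W_5-dot-orbit):

[[1, 3, 4, 5, 8], [2], [6, 7]]


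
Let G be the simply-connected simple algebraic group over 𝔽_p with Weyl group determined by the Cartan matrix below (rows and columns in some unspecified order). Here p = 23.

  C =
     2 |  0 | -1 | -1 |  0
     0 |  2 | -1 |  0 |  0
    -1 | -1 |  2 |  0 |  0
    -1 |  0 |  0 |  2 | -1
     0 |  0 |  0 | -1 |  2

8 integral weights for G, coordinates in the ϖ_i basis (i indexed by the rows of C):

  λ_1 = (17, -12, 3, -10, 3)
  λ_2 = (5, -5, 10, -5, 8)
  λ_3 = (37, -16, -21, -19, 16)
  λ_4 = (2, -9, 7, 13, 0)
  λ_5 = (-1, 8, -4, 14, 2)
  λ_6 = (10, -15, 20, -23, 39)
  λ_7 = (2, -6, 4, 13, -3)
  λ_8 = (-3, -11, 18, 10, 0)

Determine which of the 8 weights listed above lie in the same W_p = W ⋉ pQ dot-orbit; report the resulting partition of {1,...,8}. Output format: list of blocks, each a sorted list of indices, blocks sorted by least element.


Dynkin diagram of C (from the 8 off-diagonal −1 entries): A_5.

Each λ_j+ρ reduced to Ā_23; 5-tuples below use C's row order:

    λ_1+ρ ↦ (2, 4, 7, 4, 5)
    λ_2+ρ ↦ (2, 4, 7, 4, 5)
    λ_3+ρ ↦ (3, 5, 0, 12, 2)
    λ_4+ρ ↦ (3, 5, 0, 12, 2)
    λ_5+ρ ↦ (3, 5, 0, 12, 2)
    λ_6+ρ ↦ (2, 4, 7, 4, 5)
    λ_7+ρ ↦ (3, 5, 0, 12, 2)
    λ_8+ρ ↦ (2, 4, 7, 4, 5)

Linkage partition of the 8 weights (2 classes, p=23):

[[1, 2, 6, 8], [3, 4, 5, 7]]


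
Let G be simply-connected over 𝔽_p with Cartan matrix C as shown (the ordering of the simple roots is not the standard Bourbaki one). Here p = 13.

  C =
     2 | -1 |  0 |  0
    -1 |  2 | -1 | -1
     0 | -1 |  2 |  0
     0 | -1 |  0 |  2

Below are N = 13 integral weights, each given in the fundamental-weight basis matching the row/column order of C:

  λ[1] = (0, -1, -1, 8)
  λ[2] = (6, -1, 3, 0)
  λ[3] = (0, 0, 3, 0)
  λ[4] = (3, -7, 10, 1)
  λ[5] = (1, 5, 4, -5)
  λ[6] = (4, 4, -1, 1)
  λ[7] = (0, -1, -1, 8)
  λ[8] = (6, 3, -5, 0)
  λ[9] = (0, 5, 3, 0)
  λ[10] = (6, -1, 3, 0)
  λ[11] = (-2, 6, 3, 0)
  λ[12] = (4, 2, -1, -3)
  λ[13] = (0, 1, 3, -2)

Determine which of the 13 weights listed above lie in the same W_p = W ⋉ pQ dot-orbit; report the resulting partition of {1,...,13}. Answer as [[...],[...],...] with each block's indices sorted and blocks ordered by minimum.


C ↔ D_4 under row/col permutation; |W(D_4)| = 192.

Ā_13 reps of the 13 weights (D_4, coords as presented):

  [1] (1, 0, 0, 9) · [2] (7, 0, 4, 1) · [3] (1, 1, 4, 1) · [4] (2, 0, 5, 4) · [5] (2, 0, 5, 4) · [6] (5, 1, 0, 2) · [7] (1, 0, 0, 9) · [8] (7, 0, 4, 1) · [9] (1, 1, 4, 1) · [10] (7, 0, 4, 1) · [11] (1, 1, 4, 1) · [12] (5, 1, 0, 2) · [13] (1, 1, 4, 1)

Linkage partition of the 13 weights (5 classes, p=13):

[[1, 7], [2, 8, 10], [3, 9, 11, 13], [4, 5], [6, 12]]


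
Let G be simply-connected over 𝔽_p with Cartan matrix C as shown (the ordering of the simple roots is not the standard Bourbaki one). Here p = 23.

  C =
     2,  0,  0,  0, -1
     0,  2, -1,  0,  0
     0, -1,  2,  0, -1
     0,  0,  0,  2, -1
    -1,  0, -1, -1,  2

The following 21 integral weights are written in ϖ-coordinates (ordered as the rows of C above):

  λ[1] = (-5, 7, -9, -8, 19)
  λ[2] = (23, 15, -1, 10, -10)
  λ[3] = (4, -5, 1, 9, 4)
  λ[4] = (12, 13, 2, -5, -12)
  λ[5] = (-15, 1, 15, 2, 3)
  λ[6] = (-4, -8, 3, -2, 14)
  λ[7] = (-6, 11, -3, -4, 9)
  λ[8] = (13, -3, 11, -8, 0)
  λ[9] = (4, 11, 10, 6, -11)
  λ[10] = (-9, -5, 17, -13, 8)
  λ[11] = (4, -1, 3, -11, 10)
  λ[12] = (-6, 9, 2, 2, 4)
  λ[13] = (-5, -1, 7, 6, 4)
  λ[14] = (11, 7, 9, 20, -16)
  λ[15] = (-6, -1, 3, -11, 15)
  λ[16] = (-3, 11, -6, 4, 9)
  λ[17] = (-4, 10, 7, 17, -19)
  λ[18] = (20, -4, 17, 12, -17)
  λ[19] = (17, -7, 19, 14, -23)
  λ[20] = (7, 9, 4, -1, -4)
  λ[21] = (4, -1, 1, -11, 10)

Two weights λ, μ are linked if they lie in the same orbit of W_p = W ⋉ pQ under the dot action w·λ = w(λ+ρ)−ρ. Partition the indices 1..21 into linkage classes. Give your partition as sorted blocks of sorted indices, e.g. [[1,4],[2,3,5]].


Root system D_5: the 5×5 matrix C matches after relabeling.

W_23-reps of the 21 weights in Ā_23 (same 5-coord order as C):

  1: (4, 0, 2, 7, 1) · 2: (4, 0, 2, 7, 1) · 3: (5, 0, 2, 10, 1) · 4: (8, 2, 2, 1, 2) · 5: (4, 0, 2, 7, 1) · 6: (3, 0, 4, 1, 4) · 7: (5, 10, 2, 3, 0) · 8: (8, 2, 2, 1, 2) · 9: (5, 10, 2, 3, 0) · 10: (3, 0, 4, 1, 4) · 11: (5, 0, 2, 10, 1) · 12: (5, 10, 2, 3, 0) · 13: (4, 0, 2, 7, 1) · 14: (2, 5, 2, 5, 1) · 15: (5, 0, 2, 10, 1) · 16: (2, 5, 2, 5, 1) · 17: (5, 0, 2, 10, 1) · 18: (5, 10, 2, 3, 0) · 19: (4, 0, 2, 7, 1) · 20: (5, 10, 2, 3, 0) · 21: (5, 0, 2, 10, 1)

Linkage partition of the 21 weights (6 classes, p=23):

[[1, 2, 5, 13, 19], [3, 11, 15, 17, 21], [4, 8], [6, 10], [7, 9, 12, 18, 20], [14, 16]]
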